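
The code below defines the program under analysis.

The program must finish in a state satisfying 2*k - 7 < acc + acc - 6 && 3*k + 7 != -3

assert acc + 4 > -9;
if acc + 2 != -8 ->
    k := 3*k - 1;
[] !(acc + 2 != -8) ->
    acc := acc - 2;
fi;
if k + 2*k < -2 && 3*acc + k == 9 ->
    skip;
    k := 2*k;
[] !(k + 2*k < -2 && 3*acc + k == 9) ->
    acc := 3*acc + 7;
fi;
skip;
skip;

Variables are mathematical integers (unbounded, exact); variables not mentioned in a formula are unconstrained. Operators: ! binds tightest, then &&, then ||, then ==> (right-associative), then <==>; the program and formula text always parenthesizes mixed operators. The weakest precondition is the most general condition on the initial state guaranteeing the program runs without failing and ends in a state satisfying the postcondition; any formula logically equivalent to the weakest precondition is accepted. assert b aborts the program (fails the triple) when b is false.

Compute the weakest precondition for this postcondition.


Working backward. After the program, the postcondition 2*k - 7 < acc + acc - 6 && 3*k + 7 != -3 must hold; in canonical form it is 2*k < 2*acc + 1 && 3*k != -10.
Before skip: 2*k < 2*acc + 1 && 3*k != -10
Before skip: 2*k < 2*acc + 1 && 3*k != -10
Then branch requires 4*k < 2*acc + 1 && 6*k != -10; else branch requires 2*k < 6*acc + 15 && 3*k != -10.
Before the if: ((3*k < -2 && 3*acc + k == 9) ==> (4*k < 2*acc + 1 && 6*k != -10)) && ((!(3*k < -2 && 3*acc + k == 9)) ==> (2*k < 6*acc + 15 && 3*k != -10))
Then branch requires ((9*k < 1 && 3*acc + 3*k == 10) ==> (12*k < 2*acc + 5 && 18*k != -4)) && ((!(9*k < 1 && 3*acc + 3*k == 10)) ==> (6*k < 6*acc + 17 && 9*k != -7)); else branch requires ((3*k < -2 && 3*acc + k == 15) ==> (4*k < 2*acc - 3 && 6*k != -10)) && ((!(3*k < -2 && 3*acc + k == 15)) ==> (2*k < 6*acc + 3 && 3*k != -10)).
Before the if: (acc != -10 ==> (((9*k < 1 && 3*acc + 3*k == 10) ==> (12*k < 2*acc + 5 && 18*k != -4)) && ((!(9*k < 1 && 3*acc + 3*k == 10)) ==> (6*k < 6*acc + 17 && 9*k != -7)))) && ((!(acc != -10)) ==> (((3*k < -2 && 3*acc + k == 15) ==> (4*k < 2*acc - 3 && 6*k != -10)) && ((!(3*k < -2 && 3*acc + k == 15)) ==> (2*k < 6*acc + 3 && 3*k != -10))))
Before assert acc + 4 > -9: acc > -13 && (acc != -10 ==> (((9*k < 1 && 3*acc + 3*k == 10) ==> (12*k < 2*acc + 5 && 18*k != -4)) && ((!(9*k < 1 && 3*acc + 3*k == 10)) ==> (6*k < 6*acc + 17 && 9*k != -7)))) && ((!(acc != -10)) ==> (((3*k < -2 && 3*acc + k == 15) ==> (4*k < 2*acc - 3 && 6*k != -10)) && ((!(3*k < -2 && 3*acc + k == 15)) ==> (2*k < 6*acc + 3 && 3*k != -10))))
Answer: WP = acc > -13 && (acc != -10 ==> (((9*k < 1 && 3*acc + 3*k == 10) ==> (12*k < 2*acc + 5 && 18*k != -4)) && ((!(9*k < 1 && 3*acc + 3*k == 10)) ==> (6*k < 6*acc + 17 && 9*k != -7)))) && ((!(acc != -10)) ==> (((3*k < -2 && 3*acc + k == 15) ==> (4*k < 2*acc - 3 && 6*k != -10)) && ((!(3*k < -2 && 3*acc + k == 15)) ==> (2*k < 6*acc + 3 && 3*k != -10))))


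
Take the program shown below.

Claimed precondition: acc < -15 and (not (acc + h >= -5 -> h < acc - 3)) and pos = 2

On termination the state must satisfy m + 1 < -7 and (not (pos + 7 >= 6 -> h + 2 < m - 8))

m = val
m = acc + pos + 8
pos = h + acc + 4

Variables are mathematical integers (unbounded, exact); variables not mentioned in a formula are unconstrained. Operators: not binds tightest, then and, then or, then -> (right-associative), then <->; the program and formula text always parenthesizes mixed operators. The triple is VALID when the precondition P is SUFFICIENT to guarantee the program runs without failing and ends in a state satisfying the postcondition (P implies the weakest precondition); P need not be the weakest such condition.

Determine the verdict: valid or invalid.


Working backward. After the program, the postcondition m + 1 < -7 and (not (pos + 7 >= 6 -> h + 2 < m - 8)) must hold; in canonical form it is m < -8 and (not (pos >= -1 -> h < m - 10)).
Before pos := h + acc + 4: m < -8 and (not (acc + h >= -5 -> h < m - 10))
Before m := acc + pos + 8: acc + pos < -16 and (not (acc + h >= -5 -> h < acc + pos - 2))
Before m := val: acc + pos < -16 and (not (acc + h >= -5 -> h < acc + pos - 2))
The weakest precondition is acc + pos < -16 and (not (acc + h >= -5 -> h < acc + pos - 2)).
Check whether acc < -15 and (not (acc + h >= -5 -> h < acc - 3)) and pos = 2 implies it.
Countermodel: at the initial state acc = -16, h = 11, pos = 2, the precondition holds but the weakest precondition fails.
Answer: invalid


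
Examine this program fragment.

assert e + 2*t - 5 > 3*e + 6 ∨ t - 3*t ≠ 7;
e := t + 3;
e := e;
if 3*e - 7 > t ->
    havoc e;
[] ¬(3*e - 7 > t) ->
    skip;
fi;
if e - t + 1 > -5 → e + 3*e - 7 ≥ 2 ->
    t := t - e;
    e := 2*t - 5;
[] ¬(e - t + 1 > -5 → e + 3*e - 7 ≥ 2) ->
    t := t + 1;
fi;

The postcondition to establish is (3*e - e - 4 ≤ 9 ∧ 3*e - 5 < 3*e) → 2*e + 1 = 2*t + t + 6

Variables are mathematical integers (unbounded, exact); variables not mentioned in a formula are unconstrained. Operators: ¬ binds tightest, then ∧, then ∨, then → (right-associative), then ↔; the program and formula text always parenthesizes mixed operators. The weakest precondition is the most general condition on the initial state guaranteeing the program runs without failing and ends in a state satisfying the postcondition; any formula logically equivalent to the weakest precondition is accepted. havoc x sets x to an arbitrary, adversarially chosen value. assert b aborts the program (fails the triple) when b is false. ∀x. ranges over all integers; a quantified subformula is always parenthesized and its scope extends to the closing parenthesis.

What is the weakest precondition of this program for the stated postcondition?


Working backward. After the program, the postcondition (3*e - e - 4 ≤ 9 ∧ 3*e - 5 < 3*e) → 2*e + 1 = 2*t + t + 6 must hold; in canonical form it is 2*e ≤ 13 → 2*e = 3*t + 5.
Then branch requires 4*t ≤ 4*e + 23 → t = e + 15; else branch requires 2*e ≤ 13 → 2*e = 3*t + 8.
Before the if: ((e > t - 6 → 4*e ≥ 9) → (4*t ≤ 4*e + 23 → t = e + 15)) ∧ ((¬(e > t - 6 → 4*e ≥ 9)) → (2*e ≤ 13 → 2*e = 3*t + 8))
Then branch requires ∀e_1. (((e_1 > t - 6 → 4*e_1 ≥ 9) → (4*t ≤ 4*e_1 + 23 → t = e_1 + 15)) ∧ ((¬(e_1 > t - 6 → 4*e_1 ≥ 9)) → (2*e_1 ≤ 13 → 2*e_1 = 3*t + 8))); else branch requires ((e > t - 6 → 4*e ≥ 9) → (4*t ≤ 4*e + 23 → t = e + 15)) ∧ ((¬(e > t - 6 → 4*e ≥ 9)) → (2*e ≤ 13 → 2*e = 3*t + 8)).
Before the if: (3*e > t + 7 → (∀e_1. (((e_1 > t - 6 → 4*e_1 ≥ 9) → (4*t ≤ 4*e_1 + 23 → t = e_1 + 15)) ∧ ((¬(e_1 > t - 6 → 4*e_1 ≥ 9)) → (2*e_1 ≤ 13 → 2*e_1 = 3*t + 8))))) ∧ ((¬(3*e > t + 7)) → (((e > t - 6 → 4*e ≥ 9) → (4*t ≤ 4*e + 23 → t = e + 15)) ∧ ((¬(e > t - 6 → 4*e ≥ 9)) → (2*e ≤ 13 → 2*e = 3*t + 8))))
Before e := e: (3*e > t + 7 → (∀e_1. (((e_1 > t - 6 → 4*e_1 ≥ 9) → (4*t ≤ 4*e_1 + 23 → t = e_1 + 15)) ∧ ((¬(e_1 > t - 6 → 4*e_1 ≥ 9)) → (2*e_1 ≤ 13 → 2*e_1 = 3*t + 8))))) ∧ ((¬(3*e > t + 7)) → (((e > t - 6 → 4*e ≥ 9) → (4*t ≤ 4*e + 23 → t = e + 15)) ∧ ((¬(e > t - 6 → 4*e ≥ 9)) → (2*e ≤ 13 → 2*e = 3*t + 8))))
Before e := t + 3: (2*t > -2 → (∀e_1. (((e_1 > t - 6 → 4*e_1 ≥ 9) → (4*t ≤ 4*e_1 + 23 → t = e_1 + 15)) ∧ ((¬(e_1 > t - 6 → 4*e_1 ≥ 9)) → (2*e_1 ≤ 13 → 2*e_1 = 3*t + 8))))) ∧ ((¬(2*t > -2)) → ((¬(4*t ≥ -3)) ∧ ((¬(4*t ≥ -3)) → (2*t ≤ 7 → t = -2))))
Before assert e + 2*t - 5 > 3*e + 6 ∨ t - 3*t ≠ 7: (2*t > 2*e + 11 ∨ 2*t ≠ -7) ∧ (2*t > -2 → (∀e_1. (((e_1 > t - 6 → 4*e_1 ≥ 9) → (4*t ≤ 4*e_1 + 23 → t = e_1 + 15)) ∧ ((¬(e_1 > t - 6 → 4*e_1 ≥ 9)) → (2*e_1 ≤ 13 → 2*e_1 = 3*t + 8))))) ∧ ((¬(2*t > -2)) → ((¬(4*t ≥ -3)) ∧ ((¬(4*t ≥ -3)) → (2*t ≤ 7 → t = -2))))
Answer: WP = (2*t > 2*e + 11 ∨ 2*t ≠ -7) ∧ (2*t > -2 → (∀e_1. (((e_1 > t - 6 → 4*e_1 ≥ 9) → (4*t ≤ 4*e_1 + 23 → t = e_1 + 15)) ∧ ((¬(e_1 > t - 6 → 4*e_1 ≥ 9)) → (2*e_1 ≤ 13 → 2*e_1 = 3*t + 8))))) ∧ ((¬(2*t > -2)) → ((¬(4*t ≥ -3)) ∧ ((¬(4*t ≥ -3)) → (2*t ≤ 7 → t = -2))))


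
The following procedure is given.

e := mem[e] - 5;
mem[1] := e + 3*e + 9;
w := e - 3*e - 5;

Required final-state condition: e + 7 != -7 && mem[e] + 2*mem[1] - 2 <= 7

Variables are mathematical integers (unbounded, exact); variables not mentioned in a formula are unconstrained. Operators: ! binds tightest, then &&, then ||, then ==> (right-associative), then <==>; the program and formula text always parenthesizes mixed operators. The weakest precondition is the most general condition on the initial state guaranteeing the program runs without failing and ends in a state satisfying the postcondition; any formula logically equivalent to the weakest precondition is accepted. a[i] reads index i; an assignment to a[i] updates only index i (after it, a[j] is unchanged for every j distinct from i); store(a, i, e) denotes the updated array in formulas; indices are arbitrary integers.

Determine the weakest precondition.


Working backward. After the program, the postcondition e + 7 != -7 && mem[e] + 2*mem[1] - 2 <= 7 must hold; in canonical form it is e != -14 && 2*mem[1] + mem[e] <= 9.
Before w := e - 3*e - 5: e != -14 && 2*mem[1] + mem[e] <= 9
Before mem[1] := e + 3*e + 9: e != -14 && store(mem, 1, 4*e + 9)[e] + 8*e <= -9
Before e := mem[e] - 5: mem[e] != -9 && 8*mem[e] + store(mem, 1, 4*mem[e] - 11)[mem[e] - 5] <= 31
Answer: WP = mem[e] != -9 && 8*mem[e] + store(mem, 1, 4*mem[e] - 11)[mem[e] - 5] <= 31


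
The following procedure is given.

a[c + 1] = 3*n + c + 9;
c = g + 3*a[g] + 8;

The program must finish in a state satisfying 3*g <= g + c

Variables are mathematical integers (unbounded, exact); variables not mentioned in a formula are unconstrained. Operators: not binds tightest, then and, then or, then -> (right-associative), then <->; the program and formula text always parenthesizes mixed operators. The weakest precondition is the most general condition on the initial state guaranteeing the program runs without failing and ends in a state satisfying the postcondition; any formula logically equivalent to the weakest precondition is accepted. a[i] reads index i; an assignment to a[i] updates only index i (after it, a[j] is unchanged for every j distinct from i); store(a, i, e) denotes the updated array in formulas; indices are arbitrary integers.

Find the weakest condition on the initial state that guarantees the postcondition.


Working backward. After the program, the postcondition 3*g <= g + c must hold; in canonical form it is 2*g <= c.
Before c := g + 3*a[g] + 8: g <= 3*a[g] + 8
Before a[c + 1] := 3*n + c + 9: g <= 3*store(a, c + 1, c + 3*n + 9)[g] + 8
Answer: WP = g <= 3*store(a, c + 1, c + 3*n + 9)[g] + 8


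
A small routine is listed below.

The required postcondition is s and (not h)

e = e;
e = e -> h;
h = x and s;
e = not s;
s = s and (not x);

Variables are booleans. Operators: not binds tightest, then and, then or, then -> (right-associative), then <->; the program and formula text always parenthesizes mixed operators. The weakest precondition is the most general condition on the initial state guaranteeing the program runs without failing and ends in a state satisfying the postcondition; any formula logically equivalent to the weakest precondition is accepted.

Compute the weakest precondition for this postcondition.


Working backward. After the program, s and (not h) must hold.
Before s := s and (not x): s and (not x) and (not h)
Before e := not s: s and (not x) and (not h)
Before h := x and s: s and (not x) and (not (x and s))
Before e := e -> h: s and (not x) and (not (x and s))
Before e := e: s and (not x) and (not (x and s))
Answer: WP = s and (not x) and (not (x and s))


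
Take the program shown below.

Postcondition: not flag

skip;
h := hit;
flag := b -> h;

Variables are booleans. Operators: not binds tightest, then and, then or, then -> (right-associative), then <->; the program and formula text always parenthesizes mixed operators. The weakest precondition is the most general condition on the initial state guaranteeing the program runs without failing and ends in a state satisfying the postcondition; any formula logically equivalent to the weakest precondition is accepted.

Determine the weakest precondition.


Working backward. After the program, not flag must hold.
Before flag := b -> h: not (b -> h)
Before h := hit: not (b -> hit)
Before skip: not (b -> hit)
Answer: WP = not (b -> hit)


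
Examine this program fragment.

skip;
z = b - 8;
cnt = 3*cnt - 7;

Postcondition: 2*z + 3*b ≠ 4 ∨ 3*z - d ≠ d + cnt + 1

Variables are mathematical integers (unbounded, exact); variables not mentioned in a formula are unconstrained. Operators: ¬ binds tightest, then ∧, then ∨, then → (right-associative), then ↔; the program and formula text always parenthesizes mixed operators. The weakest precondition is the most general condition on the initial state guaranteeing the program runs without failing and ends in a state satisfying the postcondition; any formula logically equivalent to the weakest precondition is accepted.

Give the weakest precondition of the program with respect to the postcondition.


Working backward. After the program, the postcondition 2*z + 3*b ≠ 4 ∨ 3*z - d ≠ d + cnt + 1 must hold; in canonical form it is 3*b + 2*z ≠ 4 ∨ 3*z ≠ cnt + 2*d + 1.
Before cnt := 3*cnt - 7: 3*b + 2*z ≠ 4 ∨ 3*z ≠ 3*cnt + 2*d - 6
Before z := b - 8: 5*b ≠ 20 ∨ 3*b ≠ 3*cnt + 2*d + 18
Before skip: 5*b ≠ 20 ∨ 3*b ≠ 3*cnt + 2*d + 18
Answer: WP = 5*b ≠ 20 ∨ 3*b ≠ 3*cnt + 2*d + 18


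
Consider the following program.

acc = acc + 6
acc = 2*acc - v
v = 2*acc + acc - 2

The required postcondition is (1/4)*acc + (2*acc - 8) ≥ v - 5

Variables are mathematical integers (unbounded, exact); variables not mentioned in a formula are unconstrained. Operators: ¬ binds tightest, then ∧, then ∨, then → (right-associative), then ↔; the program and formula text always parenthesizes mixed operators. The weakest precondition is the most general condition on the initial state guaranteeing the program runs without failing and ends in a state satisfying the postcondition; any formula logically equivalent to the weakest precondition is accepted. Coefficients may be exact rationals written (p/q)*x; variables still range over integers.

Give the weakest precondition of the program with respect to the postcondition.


Working backward. After the program, the postcondition (1/4)*acc + (2*acc - 8) ≥ v - 5 must hold; in canonical form it is (9/4)*acc ≥ v + 3.
Before v := 2*acc + acc - 2: (3/4)*acc ≤ -1
Before acc := 2*acc - v: (3/2)*acc ≤ (3/4)*v - 1
Before acc := acc + 6: (3/2)*acc ≤ (3/4)*v - 10
Answer: WP = (3/2)*acc ≤ (3/4)*v - 10


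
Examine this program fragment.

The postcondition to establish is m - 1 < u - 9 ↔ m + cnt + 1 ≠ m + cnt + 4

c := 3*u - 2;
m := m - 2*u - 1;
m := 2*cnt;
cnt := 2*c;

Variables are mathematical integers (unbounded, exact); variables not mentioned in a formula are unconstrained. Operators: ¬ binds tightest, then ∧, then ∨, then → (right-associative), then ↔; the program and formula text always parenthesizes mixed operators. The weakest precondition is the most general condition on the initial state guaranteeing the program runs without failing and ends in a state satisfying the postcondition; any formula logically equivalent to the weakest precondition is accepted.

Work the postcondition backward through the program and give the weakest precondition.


Working backward. After the program, the postcondition m - 1 < u - 9 ↔ m + cnt + 1 ≠ m + cnt + 4 must hold; in canonical form it is m < u - 8.
Before cnt := 2*c: m < u - 8
Before m := 2*cnt: 2*cnt < u - 8
Before m := m - 2*u - 1: 2*cnt < u - 8
Before c := 3*u - 2: 2*cnt < u - 8
Answer: WP = 2*cnt < u - 8


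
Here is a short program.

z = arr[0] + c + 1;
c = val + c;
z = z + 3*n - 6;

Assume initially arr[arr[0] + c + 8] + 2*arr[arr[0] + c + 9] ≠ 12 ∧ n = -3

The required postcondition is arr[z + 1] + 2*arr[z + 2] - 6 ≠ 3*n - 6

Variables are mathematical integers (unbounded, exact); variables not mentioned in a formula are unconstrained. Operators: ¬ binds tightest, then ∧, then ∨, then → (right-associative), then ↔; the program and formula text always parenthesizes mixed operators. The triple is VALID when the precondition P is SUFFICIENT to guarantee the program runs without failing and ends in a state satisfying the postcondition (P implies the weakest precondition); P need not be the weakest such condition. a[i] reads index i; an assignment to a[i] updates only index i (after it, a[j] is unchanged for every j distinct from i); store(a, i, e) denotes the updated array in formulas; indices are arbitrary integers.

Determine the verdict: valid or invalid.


Working backward. After the program, the postcondition arr[z + 1] + 2*arr[z + 2] - 6 ≠ 3*n - 6 must hold; in canonical form it is arr[z + 1] + 2*arr[z + 2] ≠ 3*n.
Before z := z + 3*n - 6: 2*arr[3*n + z - 4] + arr[3*n + z - 5] ≠ 3*n
Before c := val + c: 2*arr[3*n + z - 4] + arr[3*n + z - 5] ≠ 3*n
Before z := arr[0] + c + 1: 2*arr[arr[0] + c + 3*n - 3] + arr[arr[0] + c + 3*n - 4] ≠ 3*n
The weakest precondition is 2*arr[arr[0] + c + 3*n - 3] + arr[arr[0] + c + 3*n - 4] ≠ 3*n.
Check whether arr[arr[0] + c + 8] + 2*arr[arr[0] + c + 9] ≠ 12 ∧ n = -3 implies it.
Countermodel: at the initial state arr = {[0] = 15521, [15508] = -1, [15509] = -4, [15529] = -6516, [15530] = -30152, elsewhere -30152}, c = 0, n = -3, the precondition holds but the weakest precondition fails.
Answer: invalid


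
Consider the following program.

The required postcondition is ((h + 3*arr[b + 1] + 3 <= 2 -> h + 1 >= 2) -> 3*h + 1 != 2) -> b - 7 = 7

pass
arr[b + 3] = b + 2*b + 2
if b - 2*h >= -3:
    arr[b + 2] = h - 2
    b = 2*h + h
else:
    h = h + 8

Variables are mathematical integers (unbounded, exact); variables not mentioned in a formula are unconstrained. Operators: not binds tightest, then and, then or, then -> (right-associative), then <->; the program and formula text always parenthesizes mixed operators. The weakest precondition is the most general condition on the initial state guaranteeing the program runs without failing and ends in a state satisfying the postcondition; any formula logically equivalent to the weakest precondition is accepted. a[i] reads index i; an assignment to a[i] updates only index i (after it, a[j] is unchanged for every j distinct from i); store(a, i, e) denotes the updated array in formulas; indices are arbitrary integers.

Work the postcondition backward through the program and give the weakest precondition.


Working backward. After the program, the postcondition ((h + 3*arr[b + 1] + 3 <= 2 -> h + 1 >= 2) -> 3*h + 1 != 2) -> b - 7 = 7 must hold; in canonical form it is ((3*arr[b + 1] + h <= -1 -> h >= 1) -> 3*h != 1) -> b = 14.
Then branch requires ((3*store(arr, b + 2, h - 2)[3*h + 1] + h <= -1 -> h >= 1) -> 3*h != 1) -> 3*h = 14; else branch requires ((3*arr[b + 1] + h <= -9 -> h >= -7) -> 3*h != -23) -> b = 14.
Before the if: (b >= 2*h - 3 -> (((3*store(arr, b + 2, h - 2)[3*h + 1] + h <= -1 -> h >= 1) -> 3*h != 1) -> 3*h = 14)) and ((not (b >= 2*h - 3)) -> (((3*arr[b + 1] + h <= -9 -> h >= -7) -> 3*h != -23) -> b = 14))
Before arr[b + 3] := b + 2*b + 2: (b >= 2*h - 3 -> (((3*store(store(arr, b + 3, 3*b + 2), b + 2, h - 2)[3*h + 1] + h <= -1 -> h >= 1) -> 3*h != 1) -> 3*h = 14)) and ((not (b >= 2*h - 3)) -> (((3*store(arr, b + 3, 3*b + 2)[b + 1] + h <= -9 -> h >= -7) -> 3*h != -23) -> b = 14))
Before skip: (b >= 2*h - 3 -> (((3*store(store(arr, b + 3, 3*b + 2), b + 2, h - 2)[3*h + 1] + h <= -1 -> h >= 1) -> 3*h != 1) -> 3*h = 14)) and ((not (b >= 2*h - 3)) -> (((3*store(arr, b + 3, 3*b + 2)[b + 1] + h <= -9 -> h >= -7) -> 3*h != -23) -> b = 14))
Answer: WP = (b >= 2*h - 3 -> (((3*store(store(arr, b + 3, 3*b + 2), b + 2, h - 2)[3*h + 1] + h <= -1 -> h >= 1) -> 3*h != 1) -> 3*h = 14)) and ((not (b >= 2*h - 3)) -> (((3*store(arr, b + 3, 3*b + 2)[b + 1] + h <= -9 -> h >= -7) -> 3*h != -23) -> b = 14))


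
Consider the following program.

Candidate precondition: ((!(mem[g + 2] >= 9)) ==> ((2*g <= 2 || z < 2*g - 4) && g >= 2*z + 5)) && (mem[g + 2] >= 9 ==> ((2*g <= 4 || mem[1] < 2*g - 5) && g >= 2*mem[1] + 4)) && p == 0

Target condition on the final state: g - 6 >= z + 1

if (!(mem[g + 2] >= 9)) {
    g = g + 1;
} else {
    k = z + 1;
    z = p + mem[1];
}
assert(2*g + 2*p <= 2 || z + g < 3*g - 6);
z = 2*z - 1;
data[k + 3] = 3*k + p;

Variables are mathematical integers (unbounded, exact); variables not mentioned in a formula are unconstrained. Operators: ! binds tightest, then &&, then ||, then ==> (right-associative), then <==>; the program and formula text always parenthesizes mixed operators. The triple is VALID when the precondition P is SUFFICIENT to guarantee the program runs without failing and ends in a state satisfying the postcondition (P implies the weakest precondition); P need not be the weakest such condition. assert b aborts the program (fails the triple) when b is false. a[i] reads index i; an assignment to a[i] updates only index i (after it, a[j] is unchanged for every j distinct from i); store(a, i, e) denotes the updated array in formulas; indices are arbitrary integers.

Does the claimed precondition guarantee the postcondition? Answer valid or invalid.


Working backward. After the program, the postcondition g - 6 >= z + 1 must hold; in canonical form it is g >= z + 7.
Before data[k + 3] := 3*k + p: g >= z + 7
Before z := 2*z - 1: g >= 2*z + 6
Before assert 2*g + 2*p <= 2 || z + g < 3*g - 6: (2*g + 2*p <= 2 || z < 2*g - 6) && g >= 2*z + 6
Then branch requires (2*g + 2*p <= 0 || z < 2*g - 4) && g >= 2*z + 5; else branch requires (2*g + 2*p <= 2 || mem[1] + p < 2*g - 6) && g >= 2*mem[1] + 2*p + 6.
Before the if: ((!(mem[g + 2] >= 9)) ==> ((2*g + 2*p <= 0 || z < 2*g - 4) && g >= 2*z + 5)) && (mem[g + 2] >= 9 ==> ((2*g + 2*p <= 2 || mem[1] + p < 2*g - 6) && g >= 2*mem[1] + 2*p + 6))
The weakest precondition is ((!(mem[g + 2] >= 9)) ==> ((2*g + 2*p <= 0 || z < 2*g - 4) && g >= 2*z + 5)) && (mem[g + 2] >= 9 ==> ((2*g + 2*p <= 2 || mem[1] + p < 2*g - 6) && g >= 2*mem[1] + 2*p + 6)).
Check whether ((!(mem[g + 2] >= 9)) ==> ((2*g <= 2 || z < 2*g - 4) && g >= 2*z + 5)) && (mem[g + 2] >= 9 ==> ((2*g <= 4 || mem[1] < 2*g - 5) && g >= 2*mem[1] + 4)) && p == 0 implies it.
Countermodel: at the initial state g = 3, mem = {[1] = -1, [5] = 9, elsewhere 9}, p = 0, z = 0, the precondition holds but the weakest precondition fails.
Answer: invalid


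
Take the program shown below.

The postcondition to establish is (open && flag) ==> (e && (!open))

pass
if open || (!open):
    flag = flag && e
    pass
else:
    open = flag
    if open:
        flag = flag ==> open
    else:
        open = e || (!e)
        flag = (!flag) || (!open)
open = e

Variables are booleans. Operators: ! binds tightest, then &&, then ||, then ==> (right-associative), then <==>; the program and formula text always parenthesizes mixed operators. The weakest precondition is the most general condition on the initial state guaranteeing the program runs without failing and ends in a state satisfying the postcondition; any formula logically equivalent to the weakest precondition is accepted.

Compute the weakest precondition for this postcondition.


Working backward. After the program, (open && flag) ==> (e && (!open)) must hold.
Before open := e: !(e && flag)
Then branch requires !(e && flag); else branch requires (flag ==> (!e)) && ((!flag) ==> (!(e && (!flag)))).
Before the if: !(e && flag)
Before skip: !(e && flag)
Answer: WP = !(e && flag)


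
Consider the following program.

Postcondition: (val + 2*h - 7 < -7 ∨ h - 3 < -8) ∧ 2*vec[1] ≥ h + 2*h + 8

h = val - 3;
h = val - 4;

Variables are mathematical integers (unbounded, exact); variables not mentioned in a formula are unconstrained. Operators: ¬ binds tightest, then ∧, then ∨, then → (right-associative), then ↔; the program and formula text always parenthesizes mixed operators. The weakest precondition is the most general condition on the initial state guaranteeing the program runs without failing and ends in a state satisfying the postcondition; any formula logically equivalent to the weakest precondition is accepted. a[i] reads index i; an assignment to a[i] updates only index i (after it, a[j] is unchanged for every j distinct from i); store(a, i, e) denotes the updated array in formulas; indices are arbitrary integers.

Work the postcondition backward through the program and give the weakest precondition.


Working backward. After the program, the postcondition (val + 2*h - 7 < -7 ∨ h - 3 < -8) ∧ 2*vec[1] ≥ h + 2*h + 8 must hold; in canonical form it is (2*h + val < 0 ∨ h < -5) ∧ 2*vec[1] ≥ 3*h + 8.
Before h := val - 4: (3*val < 8 ∨ val < -1) ∧ 2*vec[1] ≥ 3*val - 4
Before h := val - 3: (3*val < 8 ∨ val < -1) ∧ 2*vec[1] ≥ 3*val - 4
Answer: WP = (3*val < 8 ∨ val < -1) ∧ 2*vec[1] ≥ 3*val - 4


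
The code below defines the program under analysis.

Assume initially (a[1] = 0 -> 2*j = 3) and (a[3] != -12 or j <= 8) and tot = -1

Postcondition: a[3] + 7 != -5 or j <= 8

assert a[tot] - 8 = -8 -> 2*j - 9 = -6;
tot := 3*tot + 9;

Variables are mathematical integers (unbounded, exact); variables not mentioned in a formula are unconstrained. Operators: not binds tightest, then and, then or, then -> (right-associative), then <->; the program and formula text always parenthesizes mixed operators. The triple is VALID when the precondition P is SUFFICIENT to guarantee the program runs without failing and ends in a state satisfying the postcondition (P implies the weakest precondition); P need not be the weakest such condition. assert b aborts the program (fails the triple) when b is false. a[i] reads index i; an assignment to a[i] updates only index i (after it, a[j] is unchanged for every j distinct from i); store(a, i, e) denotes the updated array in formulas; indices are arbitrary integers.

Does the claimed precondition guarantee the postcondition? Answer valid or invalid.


Working backward. After the program, the postcondition a[3] + 7 != -5 or j <= 8 must hold; in canonical form it is a[3] != -12 or j <= 8.
Before tot := 3*tot + 9: a[3] != -12 or j <= 8
Before assert a[tot] - 8 = -8 -> 2*j - 9 = -6: (a[tot] = 0 -> 2*j = 3) and (a[3] != -12 or j <= 8)
The weakest precondition is (a[tot] = 0 -> 2*j = 3) and (a[3] != -12 or j <= 8).
Check whether (a[1] = 0 -> 2*j = 3) and (a[3] != -12 or j <= 8) and tot = -1 implies it.
Countermodel: at the initial state a = {[-1] = 0, [1] = 2, [3] = 4, elsewhere 2}, j = 9, tot = -1, the precondition holds but the weakest precondition fails.
Answer: invalid


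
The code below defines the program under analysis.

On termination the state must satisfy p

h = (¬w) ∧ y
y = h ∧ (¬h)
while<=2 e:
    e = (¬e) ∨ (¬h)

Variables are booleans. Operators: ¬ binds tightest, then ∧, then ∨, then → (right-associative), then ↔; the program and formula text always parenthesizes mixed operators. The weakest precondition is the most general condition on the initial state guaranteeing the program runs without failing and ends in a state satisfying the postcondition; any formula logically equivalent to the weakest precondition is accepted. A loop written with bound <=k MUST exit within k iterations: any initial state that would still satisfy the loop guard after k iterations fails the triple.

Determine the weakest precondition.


Working backward. After the program, p must hold.
Before the loop (bound <=2), unroll the exhaustion recursion (WP_0 = exit-now case; WP_j = one more guarded iteration, up to j = 2):
  WP_0: (¬e) ∧ p
  WP_1: (e → ((¬((¬e) ∨ (¬h))) ∧ p)) ∧ ((¬e) → p)
  WP_2: (e → ((((¬e) ∨ (¬h)) → ((¬((¬((¬e) ∨ (¬h))) ∨ (¬h))) ∧ p)) ∧ ((¬((¬e) ∨ (¬h))) → p))) ∧ ((¬e) → p)
So before the loop: (e → ((((¬e) ∨ (¬h)) → ((¬((¬((¬e) ∨ (¬h))) ∨ (¬h))) ∧ p)) ∧ ((¬((¬e) ∨ (¬h))) → p))) ∧ ((¬e) → p)
Before y := h ∧ (¬h): (e → ((((¬e) ∨ (¬h)) → ((¬((¬((¬e) ∨ (¬h))) ∨ (¬h))) ∧ p)) ∧ ((¬((¬e) ∨ (¬h))) → p))) ∧ ((¬e) → p)
Before h := (¬w) ∧ y: (e → ((((¬e) ∨ (¬((¬w) ∧ y))) → ((¬((¬((¬e) ∨ (¬((¬w) ∧ y)))) ∨ (¬((¬w) ∧ y)))) ∧ p)) ∧ ((¬((¬e) ∨ (¬((¬w) ∧ y)))) → p))) ∧ ((¬e) → p)
Answer: WP = (e → ((((¬e) ∨ (¬((¬w) ∧ y))) → ((¬((¬((¬e) ∨ (¬((¬w) ∧ y)))) ∨ (¬((¬w) ∧ y)))) ∧ p)) ∧ ((¬((¬e) ∨ (¬((¬w) ∧ y)))) → p))) ∧ ((¬e) → p)


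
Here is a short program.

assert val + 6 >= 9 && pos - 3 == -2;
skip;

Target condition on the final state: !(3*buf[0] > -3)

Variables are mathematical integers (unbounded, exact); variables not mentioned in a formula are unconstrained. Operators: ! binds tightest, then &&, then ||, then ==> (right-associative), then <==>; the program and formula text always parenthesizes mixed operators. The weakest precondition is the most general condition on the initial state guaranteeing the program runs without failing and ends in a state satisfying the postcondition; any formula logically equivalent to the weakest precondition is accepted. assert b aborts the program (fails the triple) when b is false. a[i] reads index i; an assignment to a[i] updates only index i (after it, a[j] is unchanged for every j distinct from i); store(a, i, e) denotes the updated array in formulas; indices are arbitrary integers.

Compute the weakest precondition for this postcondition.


Working backward. After the program, !(3*buf[0] > -3) must hold.
Before skip: !(3*buf[0] > -3)
Before assert val + 6 >= 9 && pos - 3 == -2: val >= 3 && pos == 1 && (!(3*buf[0] > -3))
Answer: WP = val >= 3 && pos == 1 && (!(3*buf[0] > -3))


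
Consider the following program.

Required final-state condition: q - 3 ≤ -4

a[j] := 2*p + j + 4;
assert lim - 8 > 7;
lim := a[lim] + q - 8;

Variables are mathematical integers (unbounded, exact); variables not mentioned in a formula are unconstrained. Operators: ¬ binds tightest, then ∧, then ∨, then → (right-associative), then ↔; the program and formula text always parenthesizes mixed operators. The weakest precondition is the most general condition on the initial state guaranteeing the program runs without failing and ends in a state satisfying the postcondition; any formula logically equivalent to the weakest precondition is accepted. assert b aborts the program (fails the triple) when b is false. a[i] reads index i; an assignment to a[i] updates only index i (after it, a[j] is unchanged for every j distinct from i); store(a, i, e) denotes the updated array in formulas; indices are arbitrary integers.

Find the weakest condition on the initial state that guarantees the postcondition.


Working backward. After the program, the postcondition q - 3 ≤ -4 must hold; in canonical form it is q ≤ -1.
Before lim := a[lim] + q - 8: q ≤ -1
Before assert lim - 8 > 7: lim > 15 ∧ q ≤ -1
Before a[j] := 2*p + j + 4: lim > 15 ∧ q ≤ -1
Answer: WP = lim > 15 ∧ q ≤ -1


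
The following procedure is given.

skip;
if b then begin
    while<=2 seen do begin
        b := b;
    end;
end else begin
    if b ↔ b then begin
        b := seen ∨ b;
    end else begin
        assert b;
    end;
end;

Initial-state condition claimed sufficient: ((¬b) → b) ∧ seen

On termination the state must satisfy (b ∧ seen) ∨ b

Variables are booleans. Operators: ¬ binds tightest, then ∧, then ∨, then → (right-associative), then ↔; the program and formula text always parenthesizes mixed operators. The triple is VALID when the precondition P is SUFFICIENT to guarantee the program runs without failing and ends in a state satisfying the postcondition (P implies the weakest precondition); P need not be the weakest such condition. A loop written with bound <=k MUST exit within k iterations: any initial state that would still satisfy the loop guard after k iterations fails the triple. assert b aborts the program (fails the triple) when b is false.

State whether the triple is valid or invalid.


Working backward. After the program, (b ∧ seen) ∨ b must hold.
Then branch requires (seen → ((seen → ((¬seen) ∧ ((b ∧ seen) ∨ b))) ∧ ((¬seen) → ((b ∧ seen) ∨ b)))) ∧ ((¬seen) → ((b ∧ seen) ∨ b)); else branch requires ((seen ∨ b) ∧ seen) ∨ seen ∨ b.
Before the if: (b → ((seen → ((seen → ((¬seen) ∧ ((b ∧ seen) ∨ b))) ∧ ((¬seen) → ((b ∧ seen) ∨ b)))) ∧ ((¬seen) → ((b ∧ seen) ∨ b)))) ∧ ((¬b) → (((seen ∨ b) ∧ seen) ∨ seen ∨ b))
Before skip: (b → ((seen → ((seen → ((¬seen) ∧ ((b ∧ seen) ∨ b))) ∧ ((¬seen) → ((b ∧ seen) ∨ b)))) ∧ ((¬seen) → ((b ∧ seen) ∨ b)))) ∧ ((¬b) → (((seen ∨ b) ∧ seen) ∨ seen ∨ b))
The weakest precondition is (b → ((seen → ((seen → ((¬seen) ∧ ((b ∧ seen) ∨ b))) ∧ ((¬seen) → ((b ∧ seen) ∨ b)))) ∧ ((¬seen) → ((b ∧ seen) ∨ b)))) ∧ ((¬b) → (((seen ∨ b) ∧ seen) ∨ seen ∨ b)).
Check whether ((¬b) → b) ∧ seen implies it.
Countermodel: at the initial state b = true, seen = true, the precondition holds but the weakest precondition fails.
Answer: invalid


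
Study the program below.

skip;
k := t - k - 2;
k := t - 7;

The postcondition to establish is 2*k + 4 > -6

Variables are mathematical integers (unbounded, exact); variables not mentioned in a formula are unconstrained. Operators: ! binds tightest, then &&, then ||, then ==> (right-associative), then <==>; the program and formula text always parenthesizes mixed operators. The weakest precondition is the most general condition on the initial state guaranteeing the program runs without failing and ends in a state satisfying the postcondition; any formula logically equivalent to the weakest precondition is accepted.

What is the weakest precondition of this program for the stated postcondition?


Working backward. After the program, the postcondition 2*k + 4 > -6 must hold; in canonical form it is 2*k > -10.
Before k := t - 7: 2*t > 4
Before k := t - k - 2: 2*t > 4
Before skip: 2*t > 4
Answer: WP = 2*t > 4


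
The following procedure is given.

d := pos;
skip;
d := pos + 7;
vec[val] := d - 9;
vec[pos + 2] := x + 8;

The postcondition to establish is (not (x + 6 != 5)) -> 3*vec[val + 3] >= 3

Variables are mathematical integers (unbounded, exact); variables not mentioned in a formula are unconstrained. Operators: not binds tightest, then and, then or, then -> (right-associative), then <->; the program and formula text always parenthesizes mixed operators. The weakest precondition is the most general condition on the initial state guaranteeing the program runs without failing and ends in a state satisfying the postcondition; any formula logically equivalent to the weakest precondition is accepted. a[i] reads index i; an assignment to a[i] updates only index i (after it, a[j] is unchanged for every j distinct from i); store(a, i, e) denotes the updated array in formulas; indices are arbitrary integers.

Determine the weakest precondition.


Working backward. After the program, the postcondition (not (x + 6 != 5)) -> 3*vec[val + 3] >= 3 must hold; in canonical form it is (not (x != -1)) -> 3*vec[val + 3] >= 3.
Before vec[pos + 2] := x + 8: (not (x != -1)) -> 3*store(vec, pos + 2, x + 8)[val + 3] >= 3
Before vec[val] := d - 9: (not (x != -1)) -> 3*store(store(vec, val, d - 9), pos + 2, x + 8)[val + 3] >= 3
Before d := pos + 7: (not (x != -1)) -> 3*store(store(vec, val, pos - 2), pos + 2, x + 8)[val + 3] >= 3
Before skip: (not (x != -1)) -> 3*store(store(vec, val, pos - 2), pos + 2, x + 8)[val + 3] >= 3
Before d := pos: (not (x != -1)) -> 3*store(store(vec, val, pos - 2), pos + 2, x + 8)[val + 3] >= 3
Answer: WP = (not (x != -1)) -> 3*store(store(vec, val, pos - 2), pos + 2, x + 8)[val + 3] >= 3


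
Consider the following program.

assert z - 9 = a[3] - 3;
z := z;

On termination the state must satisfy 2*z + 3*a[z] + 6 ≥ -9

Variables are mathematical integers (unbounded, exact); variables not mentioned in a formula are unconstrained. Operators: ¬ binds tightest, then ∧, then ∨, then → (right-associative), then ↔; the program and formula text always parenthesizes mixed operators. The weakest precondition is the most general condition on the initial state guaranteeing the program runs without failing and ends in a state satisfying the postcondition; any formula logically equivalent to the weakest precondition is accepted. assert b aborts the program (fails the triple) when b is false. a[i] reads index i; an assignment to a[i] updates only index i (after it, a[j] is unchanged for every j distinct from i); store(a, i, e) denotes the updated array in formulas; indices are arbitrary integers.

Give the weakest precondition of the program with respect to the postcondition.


Working backward. After the program, the postcondition 2*z + 3*a[z] + 6 ≥ -9 must hold; in canonical form it is 3*a[z] + 2*z ≥ -15.
Before z := z: 3*a[z] + 2*z ≥ -15
Before assert z - 9 = a[3] - 3: z = a[3] + 6 ∧ 3*a[z] + 2*z ≥ -15
Answer: WP = z = a[3] + 6 ∧ 3*a[z] + 2*z ≥ -15


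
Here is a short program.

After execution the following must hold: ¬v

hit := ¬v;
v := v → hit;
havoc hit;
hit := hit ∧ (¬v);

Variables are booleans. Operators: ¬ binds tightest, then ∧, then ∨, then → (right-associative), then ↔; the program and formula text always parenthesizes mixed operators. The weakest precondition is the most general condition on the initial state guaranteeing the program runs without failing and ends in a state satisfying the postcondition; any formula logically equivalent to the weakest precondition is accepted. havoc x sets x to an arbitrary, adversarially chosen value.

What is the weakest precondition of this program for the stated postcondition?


Working backward. After the program, ¬v must hold.
Before hit := hit ∧ (¬v): ¬v
Before havoc hit: ¬v
Before v := v → hit: ¬(v → hit)
Before hit := ¬v: ¬(v → (¬v))
Answer: WP = ¬(v → (¬v))


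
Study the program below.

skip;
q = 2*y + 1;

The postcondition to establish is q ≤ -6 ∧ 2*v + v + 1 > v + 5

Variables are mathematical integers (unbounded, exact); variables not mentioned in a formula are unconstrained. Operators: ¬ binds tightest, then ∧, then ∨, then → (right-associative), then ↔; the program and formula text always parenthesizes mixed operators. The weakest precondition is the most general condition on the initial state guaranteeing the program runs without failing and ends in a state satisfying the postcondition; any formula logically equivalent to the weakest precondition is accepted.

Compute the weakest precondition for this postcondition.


Working backward. After the program, the postcondition q ≤ -6 ∧ 2*v + v + 1 > v + 5 must hold; in canonical form it is q ≤ -6 ∧ 2*v > 4.
Before q := 2*y + 1: 2*y ≤ -7 ∧ 2*v > 4
Before skip: 2*y ≤ -7 ∧ 2*v > 4
Answer: WP = 2*y ≤ -7 ∧ 2*v > 4


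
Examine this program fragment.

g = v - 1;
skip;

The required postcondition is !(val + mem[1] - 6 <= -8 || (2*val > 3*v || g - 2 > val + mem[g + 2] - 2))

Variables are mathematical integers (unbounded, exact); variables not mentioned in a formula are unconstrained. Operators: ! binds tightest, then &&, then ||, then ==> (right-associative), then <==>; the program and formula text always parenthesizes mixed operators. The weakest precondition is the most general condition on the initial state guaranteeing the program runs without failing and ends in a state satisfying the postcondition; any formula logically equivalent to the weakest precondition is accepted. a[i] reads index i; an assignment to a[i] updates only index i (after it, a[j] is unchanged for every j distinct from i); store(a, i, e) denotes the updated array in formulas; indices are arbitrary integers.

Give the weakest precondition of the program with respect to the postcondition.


Working backward. After the program, the postcondition !(val + mem[1] - 6 <= -8 || (2*val > 3*v || g - 2 > val + mem[g + 2] - 2)) must hold; in canonical form it is !(mem[1] + val <= -2 || 2*val > 3*v || g > mem[g + 2] + val).
Before skip: !(mem[1] + val <= -2 || 2*val > 3*v || g > mem[g + 2] + val)
Before g := v - 1: !(mem[1] + val <= -2 || 2*val > 3*v || v > mem[v + 1] + val + 1)
Answer: WP = !(mem[1] + val <= -2 || 2*val > 3*v || v > mem[v + 1] + val + 1)
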